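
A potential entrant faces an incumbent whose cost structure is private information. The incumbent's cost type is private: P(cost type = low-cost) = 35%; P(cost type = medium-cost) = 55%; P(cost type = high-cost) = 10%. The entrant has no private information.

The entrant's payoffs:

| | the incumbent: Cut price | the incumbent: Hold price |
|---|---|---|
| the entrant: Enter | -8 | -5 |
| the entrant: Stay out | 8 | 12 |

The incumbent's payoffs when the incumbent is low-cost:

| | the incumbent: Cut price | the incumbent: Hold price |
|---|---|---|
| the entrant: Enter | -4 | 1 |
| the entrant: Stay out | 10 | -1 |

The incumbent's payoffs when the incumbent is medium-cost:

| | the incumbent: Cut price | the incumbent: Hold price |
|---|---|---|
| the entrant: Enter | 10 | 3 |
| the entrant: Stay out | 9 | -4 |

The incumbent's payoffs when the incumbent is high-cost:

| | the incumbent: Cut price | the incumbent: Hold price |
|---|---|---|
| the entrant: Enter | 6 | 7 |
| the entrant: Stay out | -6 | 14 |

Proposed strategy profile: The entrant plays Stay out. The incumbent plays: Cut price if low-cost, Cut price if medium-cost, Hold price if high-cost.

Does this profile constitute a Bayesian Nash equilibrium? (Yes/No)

A profile is a BNE iff every type of every player is best-responding given beliefs about the other side.
The entrant plays Stay out: E[Stay out] = 0.35·(8) + 0.55·(8) + 0.1·(12) = 8.4; E[Enter] = -7.7. Best-responding. ✓
The incumbent (cost type low-cost), facing Stay out: Cut price gives 10, Hold price gives -1. Proposed Cut price is best. ✓
The incumbent (cost type medium-cost), facing Stay out: Cut price gives 9, Hold price gives -4. Proposed Cut price is best. ✓
The incumbent (cost type high-cost), facing Stay out: Cut price gives -6, Hold price gives 14. Proposed Hold price is best. ✓

Yes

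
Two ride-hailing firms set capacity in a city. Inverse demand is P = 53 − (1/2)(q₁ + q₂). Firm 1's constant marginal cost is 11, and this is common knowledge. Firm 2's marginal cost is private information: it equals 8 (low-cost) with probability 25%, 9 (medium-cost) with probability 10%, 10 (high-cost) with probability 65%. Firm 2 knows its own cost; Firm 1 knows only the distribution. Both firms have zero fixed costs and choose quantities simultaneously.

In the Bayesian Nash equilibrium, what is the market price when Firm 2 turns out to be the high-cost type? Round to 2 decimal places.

24.77

Each type of Firm 2 best-responds to q₁; Firm 1 best-responds to the expected q₂ over Firm 2's types.
Firm 2 with cost c maximizes (53 − (1/2)(q₁+q₂) − c)·q₂, giving q₂(c) = (53 − c − (1/2)q₁).
E[c₂] = 0.25·8 + 0.1·9 + 0.65·10 = 9.4
Firm 1's FOC against E[q₂] yields q₁ = (53 − 2·11 + E[c₂])/(3/2) = (53 − 22 + 9.4)/(3/2) = 26.9333.
q₂(high-cost) = 29.5333, so P = 53 − (1/2)·(26.9333 + 29.5333) = 24.7667.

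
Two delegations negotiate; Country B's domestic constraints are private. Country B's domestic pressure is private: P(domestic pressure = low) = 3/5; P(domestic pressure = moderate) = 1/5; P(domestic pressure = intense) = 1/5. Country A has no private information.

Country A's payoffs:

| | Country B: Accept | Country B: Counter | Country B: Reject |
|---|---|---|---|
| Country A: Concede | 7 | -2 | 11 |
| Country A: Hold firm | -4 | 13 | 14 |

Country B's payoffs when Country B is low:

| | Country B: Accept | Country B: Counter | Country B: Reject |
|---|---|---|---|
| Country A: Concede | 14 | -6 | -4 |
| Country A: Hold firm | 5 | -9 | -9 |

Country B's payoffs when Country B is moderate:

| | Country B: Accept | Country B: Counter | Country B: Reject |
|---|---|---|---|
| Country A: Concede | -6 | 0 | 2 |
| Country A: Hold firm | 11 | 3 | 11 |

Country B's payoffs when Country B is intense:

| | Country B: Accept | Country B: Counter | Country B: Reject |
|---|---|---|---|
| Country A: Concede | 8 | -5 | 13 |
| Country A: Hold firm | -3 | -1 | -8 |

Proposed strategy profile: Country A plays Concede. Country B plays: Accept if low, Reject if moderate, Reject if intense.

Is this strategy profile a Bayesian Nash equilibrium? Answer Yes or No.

Yes

A profile is a BNE iff every type of every player is best-responding given beliefs about the other side.
Country A plays Concede: E[Concede] = 3/5·(7) + 1/5·(11) + 1/5·(11) = 43/5; E[Hold firm] = 16/5. Best-responding. ✓
Country B (domestic pressure low), facing Concede: Accept gives 14, Counter gives -6, Reject gives -4. Proposed Accept is best. ✓
Country B (domestic pressure moderate), facing Concede: Accept gives -6, Counter gives 0, Reject gives 2. Proposed Reject is best. ✓
Country B (domestic pressure intense), facing Concede: Accept gives 8, Counter gives -5, Reject gives 13. Proposed Reject is best. ✓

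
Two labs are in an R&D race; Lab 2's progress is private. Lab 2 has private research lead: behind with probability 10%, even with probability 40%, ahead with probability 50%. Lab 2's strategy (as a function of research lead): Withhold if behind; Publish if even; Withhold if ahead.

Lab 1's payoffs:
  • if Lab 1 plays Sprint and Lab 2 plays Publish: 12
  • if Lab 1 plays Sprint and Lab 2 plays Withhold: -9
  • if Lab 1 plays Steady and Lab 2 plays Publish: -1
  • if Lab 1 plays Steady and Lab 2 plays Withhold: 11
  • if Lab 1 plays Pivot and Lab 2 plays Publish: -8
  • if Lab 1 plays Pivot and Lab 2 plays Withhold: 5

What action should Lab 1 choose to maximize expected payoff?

Compute Lab 1's expected payoff for each action, taking the expectation over Lab 2's type.
E[Sprint] = 0.1·(-9) + 0.4·(12) + 0.5·(-9) = -0.6
E[Steady] = 0.1·(11) + 0.4·(-1) + 0.5·(11) = 6.2
E[Pivot] = 0.1·(5) + 0.4·(-8) + 0.5·(5) = -0.2
Best response: Steady (6.2 is the largest).

Steady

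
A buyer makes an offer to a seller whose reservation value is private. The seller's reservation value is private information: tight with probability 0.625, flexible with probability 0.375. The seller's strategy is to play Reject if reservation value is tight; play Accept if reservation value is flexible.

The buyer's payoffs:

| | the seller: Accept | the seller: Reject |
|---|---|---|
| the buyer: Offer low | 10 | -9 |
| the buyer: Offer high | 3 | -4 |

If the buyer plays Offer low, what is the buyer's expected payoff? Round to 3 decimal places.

Take the expectation over the seller's reservation value, weighting each type's action by its prior probability.
E[Offer low] = 0.625·(-9) + 0.375·10 = (-5.625) + 3.75 = -1.875

-1.875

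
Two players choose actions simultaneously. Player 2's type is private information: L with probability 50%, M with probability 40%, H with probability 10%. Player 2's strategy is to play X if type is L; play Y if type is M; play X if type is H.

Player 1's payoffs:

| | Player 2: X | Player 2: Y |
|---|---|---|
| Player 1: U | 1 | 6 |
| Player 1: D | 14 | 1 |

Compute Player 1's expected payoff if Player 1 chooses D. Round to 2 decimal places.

E[D] = 0.5·14 + 0.4·1 + 0.1·14 = 7 + 0.4 + 1.4 = 8.8

8.80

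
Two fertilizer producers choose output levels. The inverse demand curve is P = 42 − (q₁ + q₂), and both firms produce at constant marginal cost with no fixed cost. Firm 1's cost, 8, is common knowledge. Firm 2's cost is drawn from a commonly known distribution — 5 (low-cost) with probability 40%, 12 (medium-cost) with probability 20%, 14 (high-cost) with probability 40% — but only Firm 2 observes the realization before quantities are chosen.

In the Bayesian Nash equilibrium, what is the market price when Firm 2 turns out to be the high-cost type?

Type-c best response for Firm 2: q₂(c) = (42 − c)/2 − q₁/2.
Firm 1 maximizes expected profit; its first-order condition is 42 − 2q₁ − E[q₂] − 8 = 0.
Substituting E[q₂] and solving: E[c₂] = 10, so q₁ = (42 − 2·8 + 10)/3 = 12.
q₂(high-cost) = 8, so P = 42 − (12 + 8) = 22.

22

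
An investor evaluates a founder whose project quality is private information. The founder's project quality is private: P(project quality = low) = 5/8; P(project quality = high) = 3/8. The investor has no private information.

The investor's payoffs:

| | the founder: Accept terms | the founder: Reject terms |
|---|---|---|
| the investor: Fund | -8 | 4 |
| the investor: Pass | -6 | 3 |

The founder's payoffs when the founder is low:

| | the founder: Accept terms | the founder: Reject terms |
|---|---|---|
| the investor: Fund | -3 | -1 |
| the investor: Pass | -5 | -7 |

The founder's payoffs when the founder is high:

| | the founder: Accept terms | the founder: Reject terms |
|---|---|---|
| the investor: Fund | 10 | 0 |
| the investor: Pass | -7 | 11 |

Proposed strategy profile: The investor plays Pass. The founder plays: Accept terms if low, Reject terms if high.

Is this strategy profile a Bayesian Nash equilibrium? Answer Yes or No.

A profile is a BNE iff every type of every player is best-responding given beliefs about the other side.
The investor plays Pass: E[Pass] = 5/8·(-6) + 3/8·(3) = -21/8; E[Fund] = -7/2. Best-responding. ✓
The founder (project quality low), facing Pass: Accept terms gives -5, Reject terms gives -7. Proposed Accept terms is best. ✓
The founder (project quality high), facing Pass: Accept terms gives -7, Reject terms gives 11. Proposed Reject terms is best. ✓

Yes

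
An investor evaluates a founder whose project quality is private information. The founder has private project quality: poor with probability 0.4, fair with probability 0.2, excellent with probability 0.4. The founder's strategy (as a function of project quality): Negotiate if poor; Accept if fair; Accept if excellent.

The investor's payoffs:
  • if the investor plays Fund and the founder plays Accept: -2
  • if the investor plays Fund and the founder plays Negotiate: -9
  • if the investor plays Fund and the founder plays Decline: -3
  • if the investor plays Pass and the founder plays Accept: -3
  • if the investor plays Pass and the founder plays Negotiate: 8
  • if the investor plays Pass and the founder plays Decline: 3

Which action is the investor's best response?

Pass

Compute the investor's expected payoff for each action, taking the expectation over the founder's type.
E[Fund] = 0.4·(-9) + 0.2·(-2) + 0.4·(-2) = -4.8
E[Pass] = 0.4·(8) + 0.2·(-3) + 0.4·(-3) = 1.4
Best response: Pass (1.4 is the largest).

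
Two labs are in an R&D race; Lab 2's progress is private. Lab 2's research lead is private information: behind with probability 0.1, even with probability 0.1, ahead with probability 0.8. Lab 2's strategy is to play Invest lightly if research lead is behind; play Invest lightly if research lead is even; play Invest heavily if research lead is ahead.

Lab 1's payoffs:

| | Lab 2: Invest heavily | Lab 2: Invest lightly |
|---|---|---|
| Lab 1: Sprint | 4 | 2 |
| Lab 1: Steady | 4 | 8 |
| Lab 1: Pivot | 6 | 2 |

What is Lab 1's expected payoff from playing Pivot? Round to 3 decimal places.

5.200

E[Pivot] = 0.1·2 + 0.1·2 + 0.8·6 = 0.2 + 0.2 + 4.8 = 5.2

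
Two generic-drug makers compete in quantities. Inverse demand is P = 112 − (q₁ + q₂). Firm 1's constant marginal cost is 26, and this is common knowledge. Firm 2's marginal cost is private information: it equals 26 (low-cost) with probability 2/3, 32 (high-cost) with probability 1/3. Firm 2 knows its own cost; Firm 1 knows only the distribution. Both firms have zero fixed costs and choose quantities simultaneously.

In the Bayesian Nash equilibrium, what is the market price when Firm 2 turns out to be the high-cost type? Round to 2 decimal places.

57.33

Type-c best response for Firm 2: q₂(c) = (112 − c)/2 − q₁/2.
Firm 1 maximizes expected profit; its first-order condition is 112 − 2q₁ − E[q₂] − 26 = 0.
Substituting E[q₂] and solving: E[c₂] = 28, so q₁ = (112 − 2·26 + 28)/3 = 29.3333.
q₂(high-cost) = 25.3333, so P = 112 − (29.3333 + 25.3333) = 57.3333.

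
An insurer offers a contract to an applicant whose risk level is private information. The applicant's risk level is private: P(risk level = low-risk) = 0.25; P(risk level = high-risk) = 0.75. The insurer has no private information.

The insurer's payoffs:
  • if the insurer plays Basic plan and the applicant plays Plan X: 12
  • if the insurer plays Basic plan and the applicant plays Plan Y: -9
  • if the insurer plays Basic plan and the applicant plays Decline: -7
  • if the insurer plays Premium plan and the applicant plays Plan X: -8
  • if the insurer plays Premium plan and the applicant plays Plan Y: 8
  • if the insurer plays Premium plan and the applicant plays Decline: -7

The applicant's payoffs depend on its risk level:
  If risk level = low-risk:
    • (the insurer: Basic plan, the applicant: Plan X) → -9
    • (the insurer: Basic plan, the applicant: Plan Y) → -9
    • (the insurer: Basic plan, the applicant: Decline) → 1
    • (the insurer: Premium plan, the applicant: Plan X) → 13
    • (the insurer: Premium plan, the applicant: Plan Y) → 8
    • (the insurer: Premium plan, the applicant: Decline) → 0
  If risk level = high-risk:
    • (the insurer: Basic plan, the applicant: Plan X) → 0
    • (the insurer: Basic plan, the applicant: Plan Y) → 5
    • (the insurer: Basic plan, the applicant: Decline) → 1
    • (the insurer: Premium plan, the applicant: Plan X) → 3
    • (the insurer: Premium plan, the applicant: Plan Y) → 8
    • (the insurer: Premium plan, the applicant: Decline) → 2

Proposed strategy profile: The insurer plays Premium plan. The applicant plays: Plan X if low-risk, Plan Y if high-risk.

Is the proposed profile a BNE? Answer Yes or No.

Yes

The insurer plays Premium plan: E[Premium plan] = 0.25·(-8) + 0.75·(8) = 4; E[Basic plan] = -3.75. Best-responding. ✓
The applicant (risk level low-risk), facing Premium plan: Plan X gives 13, Plan Y gives 8, Decline gives 0. Proposed Plan X is best. ✓
The applicant (risk level high-risk), facing Premium plan: Plan X gives 3, Plan Y gives 8, Decline gives 2. Proposed Plan Y is best. ✓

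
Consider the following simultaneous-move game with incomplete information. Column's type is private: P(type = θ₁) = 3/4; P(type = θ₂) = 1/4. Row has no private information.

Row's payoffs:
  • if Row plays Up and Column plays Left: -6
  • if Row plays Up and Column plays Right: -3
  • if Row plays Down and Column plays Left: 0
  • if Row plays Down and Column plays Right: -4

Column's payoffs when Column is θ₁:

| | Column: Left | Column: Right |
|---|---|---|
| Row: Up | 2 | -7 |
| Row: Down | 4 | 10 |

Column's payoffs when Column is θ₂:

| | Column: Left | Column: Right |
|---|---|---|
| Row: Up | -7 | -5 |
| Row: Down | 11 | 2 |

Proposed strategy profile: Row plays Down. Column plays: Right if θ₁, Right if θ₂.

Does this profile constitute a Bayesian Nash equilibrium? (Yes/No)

No

A profile is a BNE iff every type of every player is best-responding given beliefs about the other side.
Row plays Down: E[Down] = 3/4·(-4) + 1/4·(-4) = -4; E[Up] = -3. Not best-responding. ✗
Column (type θ₁), facing Down: Left gives 4, Right gives 10. Proposed Right is best. ✓
Column (type θ₂), facing Down: Left gives 11, Right gives 2. Proposed Right is not best — profitable deviation exists. ✗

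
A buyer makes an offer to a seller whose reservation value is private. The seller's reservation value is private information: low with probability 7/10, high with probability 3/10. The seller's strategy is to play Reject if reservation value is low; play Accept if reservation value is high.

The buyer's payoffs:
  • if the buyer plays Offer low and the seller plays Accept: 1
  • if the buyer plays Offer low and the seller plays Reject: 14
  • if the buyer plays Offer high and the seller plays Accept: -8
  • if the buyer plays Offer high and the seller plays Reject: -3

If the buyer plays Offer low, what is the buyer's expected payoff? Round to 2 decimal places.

E[Offer low] = 7/10·14 + 3/10·1 = 49/5 + 3/10 = 101/10

10.10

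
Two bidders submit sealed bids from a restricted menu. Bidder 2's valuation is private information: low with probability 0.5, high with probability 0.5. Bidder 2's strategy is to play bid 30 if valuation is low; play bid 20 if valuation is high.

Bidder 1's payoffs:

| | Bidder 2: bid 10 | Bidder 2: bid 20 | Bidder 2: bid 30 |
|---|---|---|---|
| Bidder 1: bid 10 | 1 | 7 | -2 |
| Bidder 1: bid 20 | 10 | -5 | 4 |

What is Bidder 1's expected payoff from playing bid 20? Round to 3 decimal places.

-0.500

E[bid 20] = 0.5·4 + 0.5·(-5) = 2 + (-2.5) = -0.5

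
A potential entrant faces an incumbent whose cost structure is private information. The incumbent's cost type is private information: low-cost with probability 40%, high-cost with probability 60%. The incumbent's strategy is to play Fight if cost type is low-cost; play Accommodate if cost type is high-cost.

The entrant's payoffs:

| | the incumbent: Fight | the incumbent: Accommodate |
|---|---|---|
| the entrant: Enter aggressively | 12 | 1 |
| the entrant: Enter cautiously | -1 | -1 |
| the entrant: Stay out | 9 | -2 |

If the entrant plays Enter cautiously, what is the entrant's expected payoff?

E[Enter cautiously] = 0.4·(-1) + 0.6·(-1) = (-0.4) + (-0.6) = -1

-1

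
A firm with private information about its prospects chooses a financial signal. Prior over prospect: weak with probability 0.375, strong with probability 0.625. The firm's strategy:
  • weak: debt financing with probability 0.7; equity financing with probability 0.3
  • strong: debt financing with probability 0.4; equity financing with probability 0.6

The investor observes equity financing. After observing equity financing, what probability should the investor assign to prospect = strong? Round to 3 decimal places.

0.769

Apply Bayes' rule using the sender's strategy as the likelihood.
P(equity financing) = 0.375·0.3 + 0.625·0.6 = 0.4875
P(strong | equity financing) = (0.625·0.6) / 0.4875 = 0.375 / 0.4875 = 0.769231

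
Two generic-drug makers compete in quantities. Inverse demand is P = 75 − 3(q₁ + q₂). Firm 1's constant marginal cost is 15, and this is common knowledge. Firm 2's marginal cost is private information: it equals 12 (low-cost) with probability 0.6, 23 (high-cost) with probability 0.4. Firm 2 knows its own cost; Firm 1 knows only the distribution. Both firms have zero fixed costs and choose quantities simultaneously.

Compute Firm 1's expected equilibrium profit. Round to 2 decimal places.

Each type of Firm 2 best-responds to q₁; Firm 1 best-responds to the expected q₂ over Firm 2's types.
Firm 2 with cost c maximizes (75 − 3(q₁+q₂) − c)·q₂, giving q₂(c) = (75 − c − 3q₁)/6.
E[c₂] = 0.6·12 + 0.4·23 = 16.4
Firm 1's FOC against E[q₂] yields q₁ = (75 − 2·15 + E[c₂])/9 = (75 − 30 + 16.4)/9 = 6.82222.
E[P] = 75 − 3·(q₁ + E[q₂]) = 35.4667; Firm 1's expected profit = (E[P] − 15)·q₁ = (35.4667 − 15)·6.82222 = 139.628.

139.63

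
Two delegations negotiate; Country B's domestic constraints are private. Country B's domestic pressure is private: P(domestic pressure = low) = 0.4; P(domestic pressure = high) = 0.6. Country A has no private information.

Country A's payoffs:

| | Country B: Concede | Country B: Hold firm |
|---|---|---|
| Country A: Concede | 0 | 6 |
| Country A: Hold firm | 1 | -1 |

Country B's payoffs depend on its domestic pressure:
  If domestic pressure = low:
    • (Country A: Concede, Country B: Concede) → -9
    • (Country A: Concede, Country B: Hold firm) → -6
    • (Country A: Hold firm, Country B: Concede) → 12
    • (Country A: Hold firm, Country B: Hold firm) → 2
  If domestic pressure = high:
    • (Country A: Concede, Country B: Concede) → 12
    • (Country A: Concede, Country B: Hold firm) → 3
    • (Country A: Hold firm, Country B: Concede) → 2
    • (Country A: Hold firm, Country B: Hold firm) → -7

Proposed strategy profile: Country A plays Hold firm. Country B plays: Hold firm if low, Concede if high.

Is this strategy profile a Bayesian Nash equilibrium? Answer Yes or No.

No

Country A plays Hold firm: E[Hold firm] = 0.4·(-1) + 0.6·(1) = 0.2; E[Concede] = 2.4. Not best-responding. ✗
Country B (domestic pressure low), facing Hold firm: Concede gives 12, Hold firm gives 2. Proposed Hold firm is not best — profitable deviation exists. ✗
Country B (domestic pressure high), facing Hold firm: Concede gives 2, Hold firm gives -7. Proposed Concede is best. ✓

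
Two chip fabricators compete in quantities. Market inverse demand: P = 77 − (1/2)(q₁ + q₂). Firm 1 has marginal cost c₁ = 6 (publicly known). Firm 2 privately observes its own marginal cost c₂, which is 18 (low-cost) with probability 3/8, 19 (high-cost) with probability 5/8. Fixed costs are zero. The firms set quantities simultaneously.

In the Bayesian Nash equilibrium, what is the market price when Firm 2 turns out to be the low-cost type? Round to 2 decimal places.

Type-c best response for Firm 2: q₂(c) = (77 − c) − q₁/2.
Firm 1 maximizes expected profit; its first-order condition is 77 − q₁ − (1/2)E[q₂] − 6 = 0.
Substituting E[q₂] and solving: E[c₂] = 18.625, so q₁ = (77 − 2·6 + 18.625)/(3/2) = 55.75.
q₂(low-cost) = 31.125, so P = 77 − (1/2)·(55.75 + 31.125) = 33.5625.

33.56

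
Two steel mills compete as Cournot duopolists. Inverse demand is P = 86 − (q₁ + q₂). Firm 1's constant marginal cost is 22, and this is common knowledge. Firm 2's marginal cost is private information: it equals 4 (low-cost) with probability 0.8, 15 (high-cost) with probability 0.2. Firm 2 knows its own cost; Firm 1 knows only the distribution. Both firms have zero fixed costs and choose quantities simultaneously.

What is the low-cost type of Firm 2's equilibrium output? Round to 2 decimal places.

32.97

Type-c best response for Firm 2: q₂(c) = (86 − c)/2 − q₁/2.
Firm 1 maximizes expected profit; its first-order condition is 86 − 2q₁ − E[q₂] − 22 = 0.
Substituting E[q₂] and solving: E[c₂] = 6.2, so q₁ = (86 − 2·22 + 6.2)/3 = 16.0667.
q₂(low-cost) = (86 − 4 − 16.0667)/2 = 32.9667.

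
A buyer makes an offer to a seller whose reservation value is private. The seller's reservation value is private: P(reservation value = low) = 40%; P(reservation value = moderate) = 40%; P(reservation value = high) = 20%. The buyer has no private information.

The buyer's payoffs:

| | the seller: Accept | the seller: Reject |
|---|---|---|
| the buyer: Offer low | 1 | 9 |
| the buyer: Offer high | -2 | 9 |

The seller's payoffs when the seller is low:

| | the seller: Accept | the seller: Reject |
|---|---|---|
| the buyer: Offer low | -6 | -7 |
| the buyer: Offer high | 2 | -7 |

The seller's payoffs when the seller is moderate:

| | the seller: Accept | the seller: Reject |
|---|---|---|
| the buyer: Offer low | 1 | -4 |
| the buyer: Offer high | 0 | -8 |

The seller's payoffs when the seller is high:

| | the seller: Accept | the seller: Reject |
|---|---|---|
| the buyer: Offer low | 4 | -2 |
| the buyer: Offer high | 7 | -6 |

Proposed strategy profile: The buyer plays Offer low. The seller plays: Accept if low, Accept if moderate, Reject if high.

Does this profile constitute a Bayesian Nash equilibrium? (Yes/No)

The buyer plays Offer low: E[Offer low] = 0.4·(1) + 0.4·(1) + 0.2·(9) = 2.6; E[Offer high] = 0.2. Best-responding. ✓
The seller (reservation value low), facing Offer low: Accept gives -6, Reject gives -7. Proposed Accept is best. ✓
The seller (reservation value moderate), facing Offer low: Accept gives 1, Reject gives -4. Proposed Accept is best. ✓
The seller (reservation value high), facing Offer low: Accept gives 4, Reject gives -2. Proposed Reject is not best — profitable deviation exists. ✗

No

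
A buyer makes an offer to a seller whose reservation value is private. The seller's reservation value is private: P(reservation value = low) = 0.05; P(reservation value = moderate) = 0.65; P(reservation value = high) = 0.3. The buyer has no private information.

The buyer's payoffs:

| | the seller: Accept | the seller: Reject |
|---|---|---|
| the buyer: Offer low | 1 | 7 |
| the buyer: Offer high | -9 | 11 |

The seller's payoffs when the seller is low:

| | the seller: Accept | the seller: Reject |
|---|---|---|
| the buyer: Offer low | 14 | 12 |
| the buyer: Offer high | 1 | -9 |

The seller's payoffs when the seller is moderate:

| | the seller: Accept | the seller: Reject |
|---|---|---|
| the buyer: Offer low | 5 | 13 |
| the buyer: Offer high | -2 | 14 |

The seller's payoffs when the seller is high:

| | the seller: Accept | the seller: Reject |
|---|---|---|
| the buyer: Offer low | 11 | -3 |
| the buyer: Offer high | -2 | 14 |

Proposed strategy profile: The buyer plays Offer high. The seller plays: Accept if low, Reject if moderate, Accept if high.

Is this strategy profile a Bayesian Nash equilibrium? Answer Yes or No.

No

A profile is a BNE iff every type of every player is best-responding given beliefs about the other side.
The buyer plays Offer high: E[Offer high] = 0.05·(-9) + 0.65·(11) + 0.3·(-9) = 4; E[Offer low] = 4.9. Not best-responding. ✗
The seller (reservation value low), facing Offer high: Accept gives 1, Reject gives -9. Proposed Accept is best. ✓
The seller (reservation value moderate), facing Offer high: Accept gives -2, Reject gives 14. Proposed Reject is best. ✓
The seller (reservation value high), facing Offer high: Accept gives -2, Reject gives 14. Proposed Accept is not best — profitable deviation exists. ✗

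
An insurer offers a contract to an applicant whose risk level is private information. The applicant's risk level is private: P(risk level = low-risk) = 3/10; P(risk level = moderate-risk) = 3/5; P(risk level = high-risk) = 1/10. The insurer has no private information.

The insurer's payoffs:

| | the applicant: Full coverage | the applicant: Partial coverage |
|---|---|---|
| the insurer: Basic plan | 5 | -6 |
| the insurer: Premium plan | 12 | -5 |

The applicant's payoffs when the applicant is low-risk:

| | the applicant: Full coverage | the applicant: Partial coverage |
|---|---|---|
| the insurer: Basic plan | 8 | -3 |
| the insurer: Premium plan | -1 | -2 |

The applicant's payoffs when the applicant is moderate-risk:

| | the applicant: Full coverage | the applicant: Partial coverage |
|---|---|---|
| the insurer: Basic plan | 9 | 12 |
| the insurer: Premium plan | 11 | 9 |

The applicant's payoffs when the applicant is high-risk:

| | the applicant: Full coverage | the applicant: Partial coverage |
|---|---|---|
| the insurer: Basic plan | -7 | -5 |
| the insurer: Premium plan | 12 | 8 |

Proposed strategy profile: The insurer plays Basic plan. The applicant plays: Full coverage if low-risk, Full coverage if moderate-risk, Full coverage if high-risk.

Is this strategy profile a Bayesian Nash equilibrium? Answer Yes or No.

No

The insurer plays Basic plan: E[Basic plan] = 3/10·(5) + 3/5·(5) + 1/10·(5) = 5; E[Premium plan] = 12. Not best-responding. ✗
The applicant (risk level low-risk), facing Basic plan: Full coverage gives 8, Partial coverage gives -3. Proposed Full coverage is best. ✓
The applicant (risk level moderate-risk), facing Basic plan: Full coverage gives 9, Partial coverage gives 12. Proposed Full coverage is not best — profitable deviation exists. ✗
The applicant (risk level high-risk), facing Basic plan: Full coverage gives -7, Partial coverage gives -5. Proposed Full coverage is not best — profitable deviation exists. ✗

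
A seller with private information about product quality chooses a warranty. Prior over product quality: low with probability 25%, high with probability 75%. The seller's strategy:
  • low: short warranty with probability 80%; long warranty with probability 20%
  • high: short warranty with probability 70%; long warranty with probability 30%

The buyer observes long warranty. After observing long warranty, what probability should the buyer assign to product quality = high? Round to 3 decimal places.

0.818

P(long warranty) = 0.25·0.2 + 0.75·0.3 = 0.275
P(high | long warranty) = (0.75·0.3) / 0.275 = 0.225 / 0.275 = 0.818182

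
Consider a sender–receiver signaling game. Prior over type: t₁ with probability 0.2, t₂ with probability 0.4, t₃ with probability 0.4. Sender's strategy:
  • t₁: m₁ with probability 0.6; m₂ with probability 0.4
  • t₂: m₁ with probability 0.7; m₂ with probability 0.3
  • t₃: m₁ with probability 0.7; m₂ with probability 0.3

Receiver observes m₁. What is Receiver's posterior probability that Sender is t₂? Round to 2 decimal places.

0.41

P(m₁) = 0.2·0.6 + 0.4·0.7 + 0.4·0.7 = 0.68
P(t₂ | m₁) = (0.4·0.7) / 0.68 = 0.28 / 0.68 = 0.411765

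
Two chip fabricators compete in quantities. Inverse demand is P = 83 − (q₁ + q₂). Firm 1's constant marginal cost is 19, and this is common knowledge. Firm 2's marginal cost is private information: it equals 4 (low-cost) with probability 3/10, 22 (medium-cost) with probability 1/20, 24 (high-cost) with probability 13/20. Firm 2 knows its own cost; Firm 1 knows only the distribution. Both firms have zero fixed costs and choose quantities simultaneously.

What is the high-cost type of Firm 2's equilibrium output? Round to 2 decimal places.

Type-c best response for Firm 2: q₂(c) = (83 − c)/2 − q₁/2.
Firm 1 maximizes expected profit; its first-order condition is 83 − 2q₁ − E[q₂] − 19 = 0.
Substituting E[q₂] and solving: E[c₂] = 17.9, so q₁ = (83 − 2·19 + 17.9)/3 = 20.9667.
q₂(high-cost) = (83 − 24 − 20.9667)/2 = 19.0167.

19.02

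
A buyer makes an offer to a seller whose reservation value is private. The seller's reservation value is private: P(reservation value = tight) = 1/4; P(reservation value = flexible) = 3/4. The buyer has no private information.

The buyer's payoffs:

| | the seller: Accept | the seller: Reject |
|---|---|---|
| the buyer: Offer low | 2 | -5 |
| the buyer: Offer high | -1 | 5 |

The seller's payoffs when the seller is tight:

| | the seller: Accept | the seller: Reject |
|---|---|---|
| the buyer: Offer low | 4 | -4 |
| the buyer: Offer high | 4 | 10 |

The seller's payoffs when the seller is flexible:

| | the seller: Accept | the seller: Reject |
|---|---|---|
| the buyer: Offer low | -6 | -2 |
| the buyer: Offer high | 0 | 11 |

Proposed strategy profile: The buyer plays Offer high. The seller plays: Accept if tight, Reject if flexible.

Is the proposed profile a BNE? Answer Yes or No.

No

The buyer plays Offer high: E[Offer high] = 1/4·(-1) + 3/4·(5) = 7/2; E[Offer low] = -13/4. Best-responding. ✓
The seller (reservation value tight), facing Offer high: Accept gives 4, Reject gives 10. Proposed Accept is not best — profitable deviation exists. ✗
The seller (reservation value flexible), facing Offer high: Accept gives 0, Reject gives 11. Proposed Reject is best. ✓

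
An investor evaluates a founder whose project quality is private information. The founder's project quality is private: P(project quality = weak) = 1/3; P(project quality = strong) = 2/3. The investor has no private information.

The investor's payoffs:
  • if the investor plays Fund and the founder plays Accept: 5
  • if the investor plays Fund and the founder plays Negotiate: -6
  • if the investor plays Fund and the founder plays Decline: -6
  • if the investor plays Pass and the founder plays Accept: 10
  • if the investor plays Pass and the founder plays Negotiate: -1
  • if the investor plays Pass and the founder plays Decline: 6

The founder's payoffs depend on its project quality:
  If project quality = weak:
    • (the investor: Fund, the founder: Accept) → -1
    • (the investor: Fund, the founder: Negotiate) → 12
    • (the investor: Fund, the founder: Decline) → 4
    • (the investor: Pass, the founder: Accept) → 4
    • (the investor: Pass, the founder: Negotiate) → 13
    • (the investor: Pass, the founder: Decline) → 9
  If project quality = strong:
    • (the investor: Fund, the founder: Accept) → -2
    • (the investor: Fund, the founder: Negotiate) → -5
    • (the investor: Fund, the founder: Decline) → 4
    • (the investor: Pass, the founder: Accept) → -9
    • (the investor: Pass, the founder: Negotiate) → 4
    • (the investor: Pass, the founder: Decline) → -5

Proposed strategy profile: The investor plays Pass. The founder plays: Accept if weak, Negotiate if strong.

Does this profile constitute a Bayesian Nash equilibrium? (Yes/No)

No

The investor plays Pass: E[Pass] = 1/3·(10) + 2/3·(-1) = 8/3; E[Fund] = -7/3. Best-responding. ✓
The founder (project quality weak), facing Pass: Accept gives 4, Negotiate gives 13, Decline gives 9. Proposed Accept is not best — profitable deviation exists. ✗
The founder (project quality strong), facing Pass: Accept gives -9, Negotiate gives 4, Decline gives -5. Proposed Negotiate is best. ✓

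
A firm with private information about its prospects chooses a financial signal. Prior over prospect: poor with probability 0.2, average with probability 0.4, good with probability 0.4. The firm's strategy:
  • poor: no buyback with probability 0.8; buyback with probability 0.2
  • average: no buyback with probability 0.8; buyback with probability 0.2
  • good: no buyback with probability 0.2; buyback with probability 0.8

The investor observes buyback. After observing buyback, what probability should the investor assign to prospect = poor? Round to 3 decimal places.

Apply Bayes' rule using the sender's strategy as the likelihood.
P(buyback) = 0.2·0.2 + 0.4·0.2 + 0.4·0.8 = 0.44
P(poor | buyback) = (0.2·0.2) / 0.44 = 0.04 / 0.44 = 0.0909091

0.091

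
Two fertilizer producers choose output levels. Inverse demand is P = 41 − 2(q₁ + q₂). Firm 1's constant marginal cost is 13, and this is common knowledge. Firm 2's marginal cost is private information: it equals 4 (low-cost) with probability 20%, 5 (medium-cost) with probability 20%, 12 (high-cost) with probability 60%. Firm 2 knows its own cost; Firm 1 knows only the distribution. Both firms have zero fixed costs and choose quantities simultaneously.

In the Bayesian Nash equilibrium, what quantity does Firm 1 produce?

Firm 2 with cost c maximizes (41 − 2(q₁+q₂) − c)·q₂, giving q₂(c) = (41 − c − 2q₁)/4.
E[c₂] = 0.2·4 + 0.2·5 + 0.6·12 = 9
Firm 1's FOC against E[q₂] yields q₁ = (41 − 2·13 + E[c₂])/6 = (41 − 26 + 9)/6 = 4.

4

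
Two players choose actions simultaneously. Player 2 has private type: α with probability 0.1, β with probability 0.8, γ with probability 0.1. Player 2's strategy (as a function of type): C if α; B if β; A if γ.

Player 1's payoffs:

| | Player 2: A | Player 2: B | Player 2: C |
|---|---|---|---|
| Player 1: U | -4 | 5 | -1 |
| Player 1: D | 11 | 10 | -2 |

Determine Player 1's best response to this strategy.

D

E[U] = 0.1·(-1) + 0.8·(5) + 0.1·(-4) = 3.5
E[D] = 0.1·(-2) + 0.8·(10) + 0.1·(11) = 8.9
Best response: D (8.9 is the largest).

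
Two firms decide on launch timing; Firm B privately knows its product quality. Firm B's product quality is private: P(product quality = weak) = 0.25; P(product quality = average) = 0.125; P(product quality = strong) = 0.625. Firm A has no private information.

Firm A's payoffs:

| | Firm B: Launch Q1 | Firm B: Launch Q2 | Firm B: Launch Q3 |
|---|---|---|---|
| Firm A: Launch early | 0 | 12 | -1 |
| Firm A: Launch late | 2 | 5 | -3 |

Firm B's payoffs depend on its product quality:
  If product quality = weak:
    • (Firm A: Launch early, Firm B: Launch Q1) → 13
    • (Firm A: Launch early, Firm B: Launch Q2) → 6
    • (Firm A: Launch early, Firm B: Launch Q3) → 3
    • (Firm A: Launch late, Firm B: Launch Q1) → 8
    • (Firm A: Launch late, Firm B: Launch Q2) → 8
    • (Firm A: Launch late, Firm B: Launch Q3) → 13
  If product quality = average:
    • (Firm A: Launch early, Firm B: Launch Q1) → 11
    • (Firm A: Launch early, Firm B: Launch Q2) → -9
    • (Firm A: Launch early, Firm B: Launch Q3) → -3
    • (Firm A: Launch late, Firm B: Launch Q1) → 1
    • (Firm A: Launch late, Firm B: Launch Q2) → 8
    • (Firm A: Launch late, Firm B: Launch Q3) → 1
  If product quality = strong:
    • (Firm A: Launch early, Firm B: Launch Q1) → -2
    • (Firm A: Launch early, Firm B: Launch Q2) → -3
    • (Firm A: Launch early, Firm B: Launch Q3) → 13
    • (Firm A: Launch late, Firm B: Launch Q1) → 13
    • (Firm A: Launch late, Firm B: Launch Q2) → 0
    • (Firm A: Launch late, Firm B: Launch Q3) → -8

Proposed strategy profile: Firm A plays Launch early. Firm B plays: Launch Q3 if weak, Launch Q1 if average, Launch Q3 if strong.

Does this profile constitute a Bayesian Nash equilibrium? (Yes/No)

Firm A plays Launch early: E[Launch early] = 0.25·(-1) + 0.125·(0) + 0.625·(-1) = -0.875; E[Launch late] = -2.375. Best-responding. ✓
Firm B (product quality weak), facing Launch early: Launch Q1 gives 13, Launch Q2 gives 6, Launch Q3 gives 3. Proposed Launch Q3 is not best — profitable deviation exists. ✗
Firm B (product quality average), facing Launch early: Launch Q1 gives 11, Launch Q2 gives -9, Launch Q3 gives -3. Proposed Launch Q1 is best. ✓
Firm B (product quality strong), facing Launch early: Launch Q1 gives -2, Launch Q2 gives -3, Launch Q3 gives 13. Proposed Launch Q3 is best. ✓

No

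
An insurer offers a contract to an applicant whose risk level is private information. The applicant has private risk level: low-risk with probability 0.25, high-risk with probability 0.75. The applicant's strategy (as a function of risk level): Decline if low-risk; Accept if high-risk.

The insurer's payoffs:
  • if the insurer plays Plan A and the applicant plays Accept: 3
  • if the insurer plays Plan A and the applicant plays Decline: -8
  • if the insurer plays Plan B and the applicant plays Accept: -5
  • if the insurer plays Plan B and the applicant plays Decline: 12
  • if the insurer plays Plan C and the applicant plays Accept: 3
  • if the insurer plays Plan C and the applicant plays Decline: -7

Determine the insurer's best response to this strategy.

E[Plan A] = 0.25·(-8) + 0.75·(3) = 0.25
E[Plan B] = 0.25·(12) + 0.75·(-5) = -0.75
E[Plan C] = 0.25·(-7) + 0.75·(3) = 0.5
Best response: Plan C (0.5 is the largest).

Plan C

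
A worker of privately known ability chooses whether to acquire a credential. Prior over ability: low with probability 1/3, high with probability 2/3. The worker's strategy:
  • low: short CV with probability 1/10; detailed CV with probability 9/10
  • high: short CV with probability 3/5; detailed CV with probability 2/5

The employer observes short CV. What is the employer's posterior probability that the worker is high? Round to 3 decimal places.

Apply Bayes' rule using the sender's strategy as the likelihood.
P(short CV) = (1/3)·(1/10) + (2/3)·(3/5) = 13/30
P(high | short CV) = ((2/3)·(3/5)) / (13/30) = (2/5) / (13/30) = 12/13

0.923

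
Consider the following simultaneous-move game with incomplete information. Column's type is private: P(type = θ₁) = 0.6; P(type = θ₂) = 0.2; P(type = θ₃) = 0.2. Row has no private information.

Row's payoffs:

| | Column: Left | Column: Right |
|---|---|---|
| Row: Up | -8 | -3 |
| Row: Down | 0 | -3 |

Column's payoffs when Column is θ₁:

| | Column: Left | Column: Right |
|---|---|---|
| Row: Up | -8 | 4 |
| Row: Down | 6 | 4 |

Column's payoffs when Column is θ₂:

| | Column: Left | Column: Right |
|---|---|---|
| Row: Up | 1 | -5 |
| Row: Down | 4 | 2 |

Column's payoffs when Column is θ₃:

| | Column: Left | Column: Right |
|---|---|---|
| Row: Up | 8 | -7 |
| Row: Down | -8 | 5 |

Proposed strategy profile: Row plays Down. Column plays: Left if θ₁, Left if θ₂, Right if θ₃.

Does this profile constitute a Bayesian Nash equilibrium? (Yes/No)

Yes

A profile is a BNE iff every type of every player is best-responding given beliefs about the other side.
Row plays Down: E[Down] = 0.6·(0) + 0.2·(0) + 0.2·(-3) = -0.6; E[Up] = -7. Best-responding. ✓
Column (type θ₁), facing Down: Left gives 6, Right gives 4. Proposed Left is best. ✓
Column (type θ₂), facing Down: Left gives 4, Right gives 2. Proposed Left is best. ✓
Column (type θ₃), facing Down: Left gives -8, Right gives 5. Proposed Right is best. ✓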